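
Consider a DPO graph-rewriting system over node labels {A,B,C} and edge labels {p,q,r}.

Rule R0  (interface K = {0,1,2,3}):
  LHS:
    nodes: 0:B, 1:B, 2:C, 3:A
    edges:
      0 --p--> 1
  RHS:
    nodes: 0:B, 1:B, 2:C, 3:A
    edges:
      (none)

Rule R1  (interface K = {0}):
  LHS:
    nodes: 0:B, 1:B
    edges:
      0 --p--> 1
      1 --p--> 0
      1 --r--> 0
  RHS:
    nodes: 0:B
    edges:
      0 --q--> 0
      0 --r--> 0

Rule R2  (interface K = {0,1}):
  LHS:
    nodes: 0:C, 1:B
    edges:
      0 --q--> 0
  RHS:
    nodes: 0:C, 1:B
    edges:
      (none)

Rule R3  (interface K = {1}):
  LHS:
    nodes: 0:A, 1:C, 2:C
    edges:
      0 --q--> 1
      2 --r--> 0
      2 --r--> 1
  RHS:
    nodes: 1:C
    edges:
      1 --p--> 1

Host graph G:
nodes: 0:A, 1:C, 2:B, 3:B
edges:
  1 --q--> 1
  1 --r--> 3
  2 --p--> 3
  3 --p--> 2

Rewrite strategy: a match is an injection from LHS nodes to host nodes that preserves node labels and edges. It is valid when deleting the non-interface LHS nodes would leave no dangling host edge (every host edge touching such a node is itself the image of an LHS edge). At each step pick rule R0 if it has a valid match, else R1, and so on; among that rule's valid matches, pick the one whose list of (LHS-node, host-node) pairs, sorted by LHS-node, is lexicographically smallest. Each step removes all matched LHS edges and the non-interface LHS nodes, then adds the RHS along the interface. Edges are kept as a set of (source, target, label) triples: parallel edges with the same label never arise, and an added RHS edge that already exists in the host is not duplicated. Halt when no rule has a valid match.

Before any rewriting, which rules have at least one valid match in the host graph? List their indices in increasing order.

R0: 2 valid matches — {0↦2, 1↦3, 2↦1, 3↦0}, {0↦3, 1↦2, 2↦1, 3↦0}
R1: no valid match — LHS pattern not found
R2: 2 valid matches — {0↦1, 1↦2}, {0↦1, 1↦3}
R3: no valid match — LHS pattern not found

Answer: [R0,R2]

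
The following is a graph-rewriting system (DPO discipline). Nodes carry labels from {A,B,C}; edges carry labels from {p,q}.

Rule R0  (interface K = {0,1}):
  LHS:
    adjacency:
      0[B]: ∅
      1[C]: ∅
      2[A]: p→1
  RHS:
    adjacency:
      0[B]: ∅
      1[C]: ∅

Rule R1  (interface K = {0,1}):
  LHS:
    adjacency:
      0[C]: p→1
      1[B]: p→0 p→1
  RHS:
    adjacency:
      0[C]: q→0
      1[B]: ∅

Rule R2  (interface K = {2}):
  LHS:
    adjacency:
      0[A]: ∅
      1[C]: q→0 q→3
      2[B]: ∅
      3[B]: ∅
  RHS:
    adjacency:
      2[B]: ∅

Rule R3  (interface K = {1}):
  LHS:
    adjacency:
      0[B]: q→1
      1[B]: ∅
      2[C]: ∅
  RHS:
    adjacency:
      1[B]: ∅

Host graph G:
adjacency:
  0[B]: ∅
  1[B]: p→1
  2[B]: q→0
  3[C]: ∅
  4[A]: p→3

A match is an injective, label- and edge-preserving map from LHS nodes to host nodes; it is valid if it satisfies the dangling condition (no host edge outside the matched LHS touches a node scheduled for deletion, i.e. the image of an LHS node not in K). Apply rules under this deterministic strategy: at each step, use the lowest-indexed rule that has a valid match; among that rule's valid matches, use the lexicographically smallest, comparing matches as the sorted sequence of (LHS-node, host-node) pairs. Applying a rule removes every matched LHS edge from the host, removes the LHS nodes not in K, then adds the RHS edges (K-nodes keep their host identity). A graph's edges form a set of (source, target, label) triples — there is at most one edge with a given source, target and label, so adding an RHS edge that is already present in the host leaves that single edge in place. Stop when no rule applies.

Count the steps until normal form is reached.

Answer: 2

Derivation:
initial: |V|=5 |E|=3  E = 1-p->1 2-q->0 4-p->3
step 1: apply R0 at {0↦0, 1↦3, 2↦4}  → |V|=4 |E|=2  E = 1-p->1 2-q->0
step 2: apply R3 at {0↦2, 1↦0, 2↦3}  → |V|=2 |E|=1  E = 1-p->1
final graph: no rule applies after step 2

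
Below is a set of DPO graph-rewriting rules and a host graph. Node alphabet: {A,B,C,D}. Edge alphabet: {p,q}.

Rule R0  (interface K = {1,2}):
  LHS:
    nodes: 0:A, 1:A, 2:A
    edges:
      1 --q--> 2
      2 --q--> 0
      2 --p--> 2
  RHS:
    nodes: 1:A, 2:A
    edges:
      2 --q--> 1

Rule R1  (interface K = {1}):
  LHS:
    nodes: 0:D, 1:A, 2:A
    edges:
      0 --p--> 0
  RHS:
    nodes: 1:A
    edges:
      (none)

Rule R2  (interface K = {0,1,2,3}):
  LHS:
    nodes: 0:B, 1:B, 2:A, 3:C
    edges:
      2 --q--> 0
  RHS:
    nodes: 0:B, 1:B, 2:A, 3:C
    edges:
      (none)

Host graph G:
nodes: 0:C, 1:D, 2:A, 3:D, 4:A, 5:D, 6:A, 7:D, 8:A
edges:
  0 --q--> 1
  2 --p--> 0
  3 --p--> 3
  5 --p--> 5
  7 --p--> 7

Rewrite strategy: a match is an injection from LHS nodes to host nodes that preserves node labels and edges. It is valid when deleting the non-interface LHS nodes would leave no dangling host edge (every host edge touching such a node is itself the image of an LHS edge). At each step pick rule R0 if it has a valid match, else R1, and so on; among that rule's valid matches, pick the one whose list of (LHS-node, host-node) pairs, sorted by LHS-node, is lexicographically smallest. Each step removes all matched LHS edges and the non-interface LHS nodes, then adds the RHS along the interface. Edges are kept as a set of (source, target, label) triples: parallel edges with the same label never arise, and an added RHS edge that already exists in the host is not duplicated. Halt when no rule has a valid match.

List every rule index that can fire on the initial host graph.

R0: no valid match — LHS pattern not found
R1: 27 valid matches — {0↦3, 1↦2, 2↦4}, {0↦3, 1↦2, 2↦6}, {0↦3, 1↦2, 2↦8} (+24 more)
R2: no valid match — LHS pattern not found

Answer: [R1]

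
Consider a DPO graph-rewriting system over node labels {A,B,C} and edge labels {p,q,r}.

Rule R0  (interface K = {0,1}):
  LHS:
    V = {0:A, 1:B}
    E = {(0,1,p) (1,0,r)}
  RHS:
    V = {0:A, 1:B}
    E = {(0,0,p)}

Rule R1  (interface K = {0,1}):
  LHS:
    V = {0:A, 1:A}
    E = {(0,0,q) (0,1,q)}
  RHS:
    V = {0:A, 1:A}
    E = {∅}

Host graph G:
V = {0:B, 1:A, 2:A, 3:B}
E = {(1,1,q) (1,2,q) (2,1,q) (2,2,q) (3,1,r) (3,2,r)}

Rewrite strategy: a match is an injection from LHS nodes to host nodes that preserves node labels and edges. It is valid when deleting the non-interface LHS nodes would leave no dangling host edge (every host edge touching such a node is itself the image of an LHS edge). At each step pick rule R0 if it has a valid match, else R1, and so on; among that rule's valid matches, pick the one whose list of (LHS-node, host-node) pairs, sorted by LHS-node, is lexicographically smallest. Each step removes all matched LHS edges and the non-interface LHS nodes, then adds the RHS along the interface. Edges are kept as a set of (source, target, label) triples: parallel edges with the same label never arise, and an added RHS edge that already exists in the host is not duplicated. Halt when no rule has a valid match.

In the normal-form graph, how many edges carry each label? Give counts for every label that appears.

[0] host  ⇒  4 nodes, 6 edges  {1-q->1 1-q->2 2-q->1 2-q->2 3-r->1 3-r->2}
[1] R1 @ {0↦1, 1↦2}  ⇒  4 nodes, 4 edges  {2-q->1 2-q->2 3-r->1 3-r->2}
[2] R1 @ {0↦2, 1↦1}  ⇒  4 nodes, 2 edges  {3-r->1 3-r->2}
final graph: no rule applies after step 2
NF edges: [(3, 1, 'r'), (3, 2, 'r')]

Answer: r:2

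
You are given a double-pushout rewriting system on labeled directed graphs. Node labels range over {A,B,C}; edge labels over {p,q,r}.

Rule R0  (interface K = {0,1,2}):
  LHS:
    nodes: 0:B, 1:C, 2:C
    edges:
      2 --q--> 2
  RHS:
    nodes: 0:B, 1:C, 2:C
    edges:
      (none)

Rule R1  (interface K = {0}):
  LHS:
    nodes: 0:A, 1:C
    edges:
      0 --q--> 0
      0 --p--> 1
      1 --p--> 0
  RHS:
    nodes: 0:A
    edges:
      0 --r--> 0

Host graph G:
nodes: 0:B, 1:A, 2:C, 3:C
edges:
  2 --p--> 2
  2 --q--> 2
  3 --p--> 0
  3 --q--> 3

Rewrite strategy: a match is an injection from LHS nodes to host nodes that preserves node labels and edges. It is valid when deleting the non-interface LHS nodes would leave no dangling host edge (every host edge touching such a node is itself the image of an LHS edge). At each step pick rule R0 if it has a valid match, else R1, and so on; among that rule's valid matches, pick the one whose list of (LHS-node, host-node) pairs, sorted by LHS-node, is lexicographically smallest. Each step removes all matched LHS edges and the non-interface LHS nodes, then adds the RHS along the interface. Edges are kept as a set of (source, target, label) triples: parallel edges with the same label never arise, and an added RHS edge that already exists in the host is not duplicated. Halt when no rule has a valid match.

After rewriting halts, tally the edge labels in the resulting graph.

Answer: p:2

Derivation:
[0] host  ⇒  4 nodes, 4 edges  {2-p->2 2-q->2 3-p->0 3-q->3}
[1] R0 @ {0↦0, 1↦2, 2↦3}  ⇒  4 nodes, 3 edges  {2-p->2 2-q->2 3-p->0}
[2] R0 @ {0↦0, 1↦3, 2↦2}  ⇒  4 nodes, 2 edges  {2-p->2 3-p->0}
halt: no rule applies after step 2
NF edges: [(2, 2, 'p'), (3, 0, 'p')]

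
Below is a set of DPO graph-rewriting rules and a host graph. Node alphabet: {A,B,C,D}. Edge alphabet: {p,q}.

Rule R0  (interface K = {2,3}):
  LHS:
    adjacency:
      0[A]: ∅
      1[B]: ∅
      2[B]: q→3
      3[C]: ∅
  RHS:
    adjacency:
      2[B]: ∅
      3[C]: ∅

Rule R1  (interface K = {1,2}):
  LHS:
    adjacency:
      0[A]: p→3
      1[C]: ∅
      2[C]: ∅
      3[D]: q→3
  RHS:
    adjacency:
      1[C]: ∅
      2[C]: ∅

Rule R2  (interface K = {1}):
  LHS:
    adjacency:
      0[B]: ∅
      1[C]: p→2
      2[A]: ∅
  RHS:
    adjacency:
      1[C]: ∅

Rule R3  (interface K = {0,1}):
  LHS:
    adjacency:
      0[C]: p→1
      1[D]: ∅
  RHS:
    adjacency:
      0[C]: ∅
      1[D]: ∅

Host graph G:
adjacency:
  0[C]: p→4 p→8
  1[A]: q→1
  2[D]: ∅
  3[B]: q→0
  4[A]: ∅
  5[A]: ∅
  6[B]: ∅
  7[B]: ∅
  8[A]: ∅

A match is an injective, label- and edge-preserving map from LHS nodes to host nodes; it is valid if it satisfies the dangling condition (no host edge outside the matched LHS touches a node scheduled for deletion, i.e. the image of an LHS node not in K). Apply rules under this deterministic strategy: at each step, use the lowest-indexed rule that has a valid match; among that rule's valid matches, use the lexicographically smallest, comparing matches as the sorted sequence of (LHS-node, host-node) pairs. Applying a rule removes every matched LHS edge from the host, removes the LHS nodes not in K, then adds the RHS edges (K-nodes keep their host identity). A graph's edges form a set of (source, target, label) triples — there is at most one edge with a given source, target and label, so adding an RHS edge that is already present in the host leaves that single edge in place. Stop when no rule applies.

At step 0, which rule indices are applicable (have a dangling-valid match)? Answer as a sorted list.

Answer: [R0,R2]

Derivation:
R0: 2 valid matches — {0↦5, 1↦6, 2↦3, 3↦0}, {0↦5, 1↦7, 2↦3, 3↦0}
R1: no valid match — LHS pattern not found
R2: 4 valid matches — {0↦6, 1↦0, 2↦4}, {0↦6, 1↦0, 2↦8}, {0↦7, 1↦0, 2↦4} (+1 more)
R3: no valid match — LHS pattern not found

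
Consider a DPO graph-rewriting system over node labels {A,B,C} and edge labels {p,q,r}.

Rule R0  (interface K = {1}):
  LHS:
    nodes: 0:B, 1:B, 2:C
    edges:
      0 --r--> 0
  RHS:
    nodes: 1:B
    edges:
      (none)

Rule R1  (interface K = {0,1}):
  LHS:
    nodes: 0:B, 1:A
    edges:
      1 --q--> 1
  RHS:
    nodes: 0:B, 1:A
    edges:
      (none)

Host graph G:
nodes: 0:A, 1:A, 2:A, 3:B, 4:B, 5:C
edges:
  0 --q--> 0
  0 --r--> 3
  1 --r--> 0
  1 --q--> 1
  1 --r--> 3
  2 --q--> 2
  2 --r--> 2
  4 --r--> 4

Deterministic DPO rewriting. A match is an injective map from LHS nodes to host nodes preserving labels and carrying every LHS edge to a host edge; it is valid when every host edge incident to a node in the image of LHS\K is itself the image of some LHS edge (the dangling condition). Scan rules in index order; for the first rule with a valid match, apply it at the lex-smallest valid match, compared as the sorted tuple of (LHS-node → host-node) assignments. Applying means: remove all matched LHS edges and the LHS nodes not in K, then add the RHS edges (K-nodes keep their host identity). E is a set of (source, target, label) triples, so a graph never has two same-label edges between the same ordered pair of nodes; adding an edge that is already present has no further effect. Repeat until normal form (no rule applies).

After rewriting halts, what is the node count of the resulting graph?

Answer: 4

Rewrite trace:
start.  V:6 E:8  edges: 0-q->0 0-r->3 1-r->0 1-q->1 1-r->3 2-q->2 2-r->2 4-r->4
1. fire R0 via {0↦4, 1↦3, 2↦5}  →  V:4 E:7  edges: 0-q->0 0-r->3 1-r->0 1-q->1 1-r->3 2-q->2 2-r->2
2. fire R1 via {0↦3, 1↦0}  →  V:4 E:6  edges: 0-r->3 1-r->0 1-q->1 1-r->3 2-q->2 2-r->2
3. fire R1 via {0↦3, 1↦1}  →  V:4 E:5  edges: 0-r->3 1-r->0 1-r->3 2-q->2 2-r->2
4. fire R1 via {0↦3, 1↦2}  →  V:4 E:4  edges: 0-r->3 1-r->0 1-r->3 2-r->2
halt: no rule applies after step 4
NF nodes: {0:A, 1:A, 2:A, 3:B}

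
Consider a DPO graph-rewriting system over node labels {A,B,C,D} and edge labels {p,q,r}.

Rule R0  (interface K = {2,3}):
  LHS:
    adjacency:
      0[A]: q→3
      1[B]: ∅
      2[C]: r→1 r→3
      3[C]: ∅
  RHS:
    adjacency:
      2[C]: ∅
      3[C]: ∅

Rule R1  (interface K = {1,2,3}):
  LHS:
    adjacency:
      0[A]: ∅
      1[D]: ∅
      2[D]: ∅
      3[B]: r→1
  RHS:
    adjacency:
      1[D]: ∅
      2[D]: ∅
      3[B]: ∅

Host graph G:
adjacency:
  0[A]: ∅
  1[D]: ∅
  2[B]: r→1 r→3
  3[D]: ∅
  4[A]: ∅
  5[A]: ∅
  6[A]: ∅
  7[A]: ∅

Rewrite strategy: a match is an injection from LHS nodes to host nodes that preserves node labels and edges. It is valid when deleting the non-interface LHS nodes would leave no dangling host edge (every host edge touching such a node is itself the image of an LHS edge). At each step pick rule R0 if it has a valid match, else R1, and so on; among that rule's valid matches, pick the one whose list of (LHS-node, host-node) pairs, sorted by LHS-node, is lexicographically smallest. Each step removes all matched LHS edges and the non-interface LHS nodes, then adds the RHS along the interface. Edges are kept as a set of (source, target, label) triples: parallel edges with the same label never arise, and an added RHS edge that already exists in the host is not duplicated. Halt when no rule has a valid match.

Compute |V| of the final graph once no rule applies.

Answer: 6

Derivation:
start.  V:8 E:2  edges: 2-r->1 2-r->3
1. fire R1 via {0↦0, 1↦1, 2↦3, 3↦2}  →  V:7 E:1  edges: 2-r->3
2. fire R1 via {0↦4, 1↦3, 2↦1, 3↦2}  →  V:6 E:0  edges: ∅
halt: no rule applies after step 2
NF nodes: {1:D, 2:B, 3:D, 5:A, 6:A, 7:A}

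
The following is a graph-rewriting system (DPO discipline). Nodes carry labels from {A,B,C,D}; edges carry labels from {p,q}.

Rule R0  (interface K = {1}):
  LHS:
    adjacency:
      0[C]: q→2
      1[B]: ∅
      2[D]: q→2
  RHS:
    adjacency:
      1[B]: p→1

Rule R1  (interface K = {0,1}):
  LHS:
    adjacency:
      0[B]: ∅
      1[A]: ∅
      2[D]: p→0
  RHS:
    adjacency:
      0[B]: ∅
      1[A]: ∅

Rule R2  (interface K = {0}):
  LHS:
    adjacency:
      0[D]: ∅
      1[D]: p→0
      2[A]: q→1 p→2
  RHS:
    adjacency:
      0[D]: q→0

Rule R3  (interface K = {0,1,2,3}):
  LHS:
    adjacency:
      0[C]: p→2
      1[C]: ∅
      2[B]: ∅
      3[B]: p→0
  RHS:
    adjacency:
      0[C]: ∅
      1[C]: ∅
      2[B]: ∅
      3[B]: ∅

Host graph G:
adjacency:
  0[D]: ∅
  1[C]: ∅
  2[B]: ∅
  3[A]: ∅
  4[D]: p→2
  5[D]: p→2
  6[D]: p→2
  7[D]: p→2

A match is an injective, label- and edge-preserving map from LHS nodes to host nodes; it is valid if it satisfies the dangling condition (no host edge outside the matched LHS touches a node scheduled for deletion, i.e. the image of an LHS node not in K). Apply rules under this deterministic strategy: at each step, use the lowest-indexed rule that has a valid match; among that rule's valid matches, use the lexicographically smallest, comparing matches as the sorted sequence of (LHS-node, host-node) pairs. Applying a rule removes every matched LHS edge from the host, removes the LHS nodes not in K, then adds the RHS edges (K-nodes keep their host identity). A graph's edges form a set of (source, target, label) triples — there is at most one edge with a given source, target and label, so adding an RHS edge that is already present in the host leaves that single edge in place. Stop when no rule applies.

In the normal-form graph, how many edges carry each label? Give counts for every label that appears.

Answer: (no edges)

Rewrite trace:
[0] host  ⇒  8 nodes, 4 edges  {4-p->2 5-p->2 6-p->2 7-p->2}
[1] R1 @ {0↦2, 1↦3, 2↦4}  ⇒  7 nodes, 3 edges  {5-p->2 6-p->2 7-p->2}
[2] R1 @ {0↦2, 1↦3, 2↦5}  ⇒  6 nodes, 2 edges  {6-p->2 7-p->2}
[3] R1 @ {0↦2, 1↦3, 2↦6}  ⇒  5 nodes, 1 edges  {7-p->2}
[4] R1 @ {0↦2, 1↦3, 2↦7}  ⇒  4 nodes, 0 edges  {∅}
normal form: no rule applies after step 4
NF edges: []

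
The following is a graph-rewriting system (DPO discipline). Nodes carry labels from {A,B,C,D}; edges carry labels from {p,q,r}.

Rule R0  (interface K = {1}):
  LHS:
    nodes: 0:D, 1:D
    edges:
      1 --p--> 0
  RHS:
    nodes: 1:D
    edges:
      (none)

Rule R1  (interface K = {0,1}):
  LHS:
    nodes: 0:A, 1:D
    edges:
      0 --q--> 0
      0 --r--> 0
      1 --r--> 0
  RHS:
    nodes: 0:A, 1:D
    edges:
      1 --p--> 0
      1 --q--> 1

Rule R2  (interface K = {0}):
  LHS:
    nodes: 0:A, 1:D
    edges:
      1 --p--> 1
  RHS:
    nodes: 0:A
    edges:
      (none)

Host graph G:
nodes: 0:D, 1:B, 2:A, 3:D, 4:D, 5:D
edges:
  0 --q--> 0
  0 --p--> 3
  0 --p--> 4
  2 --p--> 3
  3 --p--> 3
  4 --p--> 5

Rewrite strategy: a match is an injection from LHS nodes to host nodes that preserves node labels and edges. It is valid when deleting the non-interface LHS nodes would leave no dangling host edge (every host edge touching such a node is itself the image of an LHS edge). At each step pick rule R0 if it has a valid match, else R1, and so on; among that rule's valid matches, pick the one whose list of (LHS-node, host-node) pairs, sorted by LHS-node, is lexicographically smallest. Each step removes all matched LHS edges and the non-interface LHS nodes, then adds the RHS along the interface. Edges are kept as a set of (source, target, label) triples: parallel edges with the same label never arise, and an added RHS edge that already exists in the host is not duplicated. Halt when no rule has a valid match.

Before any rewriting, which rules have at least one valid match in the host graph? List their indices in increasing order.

R0: 1 valid match — {0↦5, 1↦4}
R1: no valid match — LHS pattern not found
R2: no valid match — 1 raw match, all fail dangling condition

Answer: [R0]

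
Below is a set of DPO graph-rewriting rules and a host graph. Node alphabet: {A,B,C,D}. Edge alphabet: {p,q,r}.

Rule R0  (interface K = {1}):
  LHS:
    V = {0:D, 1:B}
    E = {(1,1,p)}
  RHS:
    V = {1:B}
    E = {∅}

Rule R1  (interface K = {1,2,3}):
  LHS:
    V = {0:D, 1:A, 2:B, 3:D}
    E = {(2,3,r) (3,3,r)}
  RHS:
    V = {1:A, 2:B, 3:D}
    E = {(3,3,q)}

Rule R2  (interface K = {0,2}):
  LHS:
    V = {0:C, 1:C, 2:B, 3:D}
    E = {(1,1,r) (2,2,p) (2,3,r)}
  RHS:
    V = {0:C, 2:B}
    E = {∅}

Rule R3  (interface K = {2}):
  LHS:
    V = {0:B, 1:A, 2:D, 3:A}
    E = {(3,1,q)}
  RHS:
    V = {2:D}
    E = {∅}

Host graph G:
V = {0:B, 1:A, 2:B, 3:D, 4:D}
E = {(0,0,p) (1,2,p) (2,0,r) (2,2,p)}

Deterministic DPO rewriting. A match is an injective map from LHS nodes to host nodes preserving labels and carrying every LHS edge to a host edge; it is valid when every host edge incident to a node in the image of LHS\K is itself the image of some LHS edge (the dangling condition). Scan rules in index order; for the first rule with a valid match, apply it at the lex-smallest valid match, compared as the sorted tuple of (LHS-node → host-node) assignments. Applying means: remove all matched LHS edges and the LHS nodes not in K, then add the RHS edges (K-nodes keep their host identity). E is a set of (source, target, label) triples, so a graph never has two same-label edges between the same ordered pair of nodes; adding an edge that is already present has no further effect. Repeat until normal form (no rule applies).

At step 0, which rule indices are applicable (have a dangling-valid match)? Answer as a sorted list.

Answer: [R0]

Steps:
R0: 4 valid matches — {0↦3, 1↦0}, {0↦3, 1↦2}, {0↦4, 1↦0} (+1 more)
R1: no valid match — LHS pattern not found
R2: no valid match — LHS pattern not found
R3: no valid match — LHS pattern not found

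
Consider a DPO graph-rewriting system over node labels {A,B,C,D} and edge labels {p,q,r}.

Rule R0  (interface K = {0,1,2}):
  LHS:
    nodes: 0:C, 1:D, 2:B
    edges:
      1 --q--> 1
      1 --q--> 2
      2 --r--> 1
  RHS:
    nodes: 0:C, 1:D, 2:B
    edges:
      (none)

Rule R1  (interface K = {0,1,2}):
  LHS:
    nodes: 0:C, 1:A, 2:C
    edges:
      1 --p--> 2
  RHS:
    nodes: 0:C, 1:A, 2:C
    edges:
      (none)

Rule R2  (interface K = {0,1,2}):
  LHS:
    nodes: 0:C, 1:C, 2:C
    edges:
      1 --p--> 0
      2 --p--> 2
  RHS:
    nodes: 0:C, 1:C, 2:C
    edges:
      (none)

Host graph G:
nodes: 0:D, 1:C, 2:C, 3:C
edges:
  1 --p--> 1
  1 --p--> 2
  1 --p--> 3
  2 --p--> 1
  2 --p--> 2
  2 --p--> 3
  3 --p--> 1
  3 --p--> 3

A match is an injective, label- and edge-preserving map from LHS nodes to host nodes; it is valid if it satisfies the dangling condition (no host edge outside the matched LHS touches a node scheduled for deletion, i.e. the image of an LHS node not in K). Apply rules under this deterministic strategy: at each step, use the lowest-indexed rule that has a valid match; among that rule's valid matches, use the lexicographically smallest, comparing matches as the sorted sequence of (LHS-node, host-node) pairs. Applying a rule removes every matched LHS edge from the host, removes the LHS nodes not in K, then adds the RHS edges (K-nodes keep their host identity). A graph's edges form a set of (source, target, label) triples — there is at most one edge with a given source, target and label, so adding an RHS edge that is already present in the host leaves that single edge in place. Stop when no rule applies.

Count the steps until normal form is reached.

Answer: 3

Derivation:
start.  V:4 E:8  edges: 1-p->1 1-p->2 1-p->3 2-p->1 2-p->2 2-p->3 3-p->1 3-p->3
1. fire R2 via {0↦1, 1↦2, 2↦3}  →  V:4 E:6  edges: 1-p->1 1-p->2 1-p->3 2-p->2 2-p->3 3-p->1
2. fire R2 via {0↦1, 1↦3, 2↦2}  →  V:4 E:4  edges: 1-p->1 1-p->2 1-p->3 2-p->3
3. fire R2 via {0↦3, 1↦2, 2↦1}  →  V:4 E:2  edges: 1-p->2 1-p->3
normal form: no rule applies after step 3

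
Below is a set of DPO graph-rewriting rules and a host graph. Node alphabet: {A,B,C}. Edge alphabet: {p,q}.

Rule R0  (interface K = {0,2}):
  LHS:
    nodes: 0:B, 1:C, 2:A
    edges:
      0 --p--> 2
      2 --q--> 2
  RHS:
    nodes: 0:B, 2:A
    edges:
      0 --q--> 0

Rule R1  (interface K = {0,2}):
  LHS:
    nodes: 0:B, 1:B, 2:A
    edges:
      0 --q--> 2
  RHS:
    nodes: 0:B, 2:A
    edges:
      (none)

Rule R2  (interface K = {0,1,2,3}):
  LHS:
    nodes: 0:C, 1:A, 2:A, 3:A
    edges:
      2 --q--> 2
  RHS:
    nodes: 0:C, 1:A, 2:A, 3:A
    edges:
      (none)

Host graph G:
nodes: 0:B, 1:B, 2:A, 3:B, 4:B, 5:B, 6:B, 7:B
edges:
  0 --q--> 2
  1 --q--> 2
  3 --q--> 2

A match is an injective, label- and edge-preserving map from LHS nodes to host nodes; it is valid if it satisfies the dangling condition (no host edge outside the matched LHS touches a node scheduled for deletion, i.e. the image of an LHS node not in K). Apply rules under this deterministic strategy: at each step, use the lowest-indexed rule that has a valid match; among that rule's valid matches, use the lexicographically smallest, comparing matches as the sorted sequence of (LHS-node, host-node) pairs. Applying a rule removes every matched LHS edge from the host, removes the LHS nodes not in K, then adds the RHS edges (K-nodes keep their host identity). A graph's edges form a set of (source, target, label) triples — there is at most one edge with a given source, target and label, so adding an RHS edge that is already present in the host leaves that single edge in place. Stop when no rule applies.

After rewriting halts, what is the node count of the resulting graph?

Answer: 5

Steps:
[0] host  ⇒  8 nodes, 3 edges  {0-q->2 1-q->2 3-q->2}
[1] R1 @ {0↦0, 1↦4, 2↦2}  ⇒  7 nodes, 2 edges  {1-q->2 3-q->2}
[2] R1 @ {0↦1, 1↦0, 2↦2}  ⇒  6 nodes, 1 edges  {3-q->2}
[3] R1 @ {0↦3, 1↦1, 2↦2}  ⇒  5 nodes, 0 edges  {∅}
final graph: no rule applies after step 3
NF nodes: {2:A, 3:B, 5:B, 6:B, 7:B}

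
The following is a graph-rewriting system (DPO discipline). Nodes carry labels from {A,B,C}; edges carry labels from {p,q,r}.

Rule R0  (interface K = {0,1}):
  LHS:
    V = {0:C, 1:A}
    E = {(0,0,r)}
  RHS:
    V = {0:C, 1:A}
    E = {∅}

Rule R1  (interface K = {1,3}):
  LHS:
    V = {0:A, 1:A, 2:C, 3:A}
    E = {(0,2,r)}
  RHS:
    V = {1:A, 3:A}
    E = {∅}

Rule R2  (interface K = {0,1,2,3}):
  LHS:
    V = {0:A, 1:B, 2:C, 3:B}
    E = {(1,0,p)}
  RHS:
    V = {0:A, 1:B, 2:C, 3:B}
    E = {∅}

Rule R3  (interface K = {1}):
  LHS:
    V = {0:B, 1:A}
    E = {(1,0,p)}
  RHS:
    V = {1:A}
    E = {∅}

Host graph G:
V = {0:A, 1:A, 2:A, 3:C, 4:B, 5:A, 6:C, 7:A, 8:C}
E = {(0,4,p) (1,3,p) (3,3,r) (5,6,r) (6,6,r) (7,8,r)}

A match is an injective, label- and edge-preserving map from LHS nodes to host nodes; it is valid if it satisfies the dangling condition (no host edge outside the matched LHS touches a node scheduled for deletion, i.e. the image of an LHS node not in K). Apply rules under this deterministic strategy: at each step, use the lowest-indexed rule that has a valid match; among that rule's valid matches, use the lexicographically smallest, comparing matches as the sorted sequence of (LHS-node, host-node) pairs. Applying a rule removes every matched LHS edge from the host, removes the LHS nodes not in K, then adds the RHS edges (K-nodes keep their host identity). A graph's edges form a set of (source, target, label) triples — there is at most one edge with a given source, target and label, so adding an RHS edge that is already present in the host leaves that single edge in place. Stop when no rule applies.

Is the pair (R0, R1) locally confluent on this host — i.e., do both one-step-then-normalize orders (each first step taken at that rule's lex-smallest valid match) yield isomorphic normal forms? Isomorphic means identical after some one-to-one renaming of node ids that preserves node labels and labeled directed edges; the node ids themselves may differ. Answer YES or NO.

Answer: YES

Derivation:
branch R0-first: apply at {0↦3, 1↦0} → |E|=5, then 4 more step(s) → NF |V|=4 |E|=1 V={0:A, 1:A, 2:A, 3:C} E=1-p->3
branch R1-first: apply at {0↦7, 1↦0, 2↦8, 3↦1} → |E|=5, then 4 more step(s) → NF |V|=4 |E|=1 V={0:A, 1:A, 2:A, 3:C} E=1-p->3
graphs isomorphic (equal up to label-preserving node renaming)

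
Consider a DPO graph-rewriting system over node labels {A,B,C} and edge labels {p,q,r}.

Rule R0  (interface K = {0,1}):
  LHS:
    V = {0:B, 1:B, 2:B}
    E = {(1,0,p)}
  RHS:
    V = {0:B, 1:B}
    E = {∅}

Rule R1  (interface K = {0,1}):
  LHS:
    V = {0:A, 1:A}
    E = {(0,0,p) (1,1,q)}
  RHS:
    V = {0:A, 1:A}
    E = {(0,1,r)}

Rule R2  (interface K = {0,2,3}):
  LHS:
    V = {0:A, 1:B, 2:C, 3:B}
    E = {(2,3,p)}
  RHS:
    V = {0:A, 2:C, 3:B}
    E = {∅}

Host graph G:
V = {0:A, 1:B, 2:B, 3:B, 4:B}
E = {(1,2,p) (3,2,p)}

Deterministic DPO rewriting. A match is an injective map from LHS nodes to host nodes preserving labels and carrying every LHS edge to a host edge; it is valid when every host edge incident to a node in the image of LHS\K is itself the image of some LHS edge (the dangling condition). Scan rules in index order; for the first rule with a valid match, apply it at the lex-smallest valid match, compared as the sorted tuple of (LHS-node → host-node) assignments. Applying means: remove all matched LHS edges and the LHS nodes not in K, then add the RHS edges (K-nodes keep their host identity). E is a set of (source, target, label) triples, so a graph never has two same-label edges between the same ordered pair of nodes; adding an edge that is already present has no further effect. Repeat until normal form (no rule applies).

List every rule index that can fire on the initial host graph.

R0: 2 valid matches — {0↦2, 1↦1, 2↦4}, {0↦2, 1↦3, 2↦4}
R1: no valid match — LHS pattern not found
R2: no valid match — LHS pattern not found

Answer: [R0]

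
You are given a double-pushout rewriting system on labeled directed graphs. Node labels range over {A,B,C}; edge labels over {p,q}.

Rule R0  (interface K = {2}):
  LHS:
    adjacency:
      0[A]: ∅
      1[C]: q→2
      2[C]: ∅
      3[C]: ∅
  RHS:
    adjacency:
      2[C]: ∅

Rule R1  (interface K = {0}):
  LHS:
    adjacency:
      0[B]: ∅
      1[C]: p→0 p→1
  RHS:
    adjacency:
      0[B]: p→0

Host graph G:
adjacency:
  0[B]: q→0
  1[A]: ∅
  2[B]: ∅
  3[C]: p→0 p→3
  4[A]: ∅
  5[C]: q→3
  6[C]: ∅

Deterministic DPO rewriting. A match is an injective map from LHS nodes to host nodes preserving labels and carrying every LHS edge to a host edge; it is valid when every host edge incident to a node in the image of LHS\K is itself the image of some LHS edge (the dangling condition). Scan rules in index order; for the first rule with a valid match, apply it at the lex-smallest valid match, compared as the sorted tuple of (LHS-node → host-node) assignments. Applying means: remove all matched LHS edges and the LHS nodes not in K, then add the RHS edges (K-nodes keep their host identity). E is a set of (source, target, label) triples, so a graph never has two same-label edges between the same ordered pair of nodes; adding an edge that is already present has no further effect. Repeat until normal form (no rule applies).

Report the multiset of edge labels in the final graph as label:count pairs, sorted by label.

start.  V:7 E:4  edges: 0-q->0 3-p->0 3-p->3 5-q->3
1. fire R0 via {0↦1, 1↦5, 2↦3, 3↦6}  →  V:4 E:3  edges: 0-q->0 3-p->0 3-p->3
2. fire R1 via {0↦0, 1↦3}  →  V:3 E:2  edges: 0-p->0 0-q->0
normal form: no rule applies after step 2
NF edges: [(0, 0, 'p'), (0, 0, 'q')]

Answer: p:1 q:1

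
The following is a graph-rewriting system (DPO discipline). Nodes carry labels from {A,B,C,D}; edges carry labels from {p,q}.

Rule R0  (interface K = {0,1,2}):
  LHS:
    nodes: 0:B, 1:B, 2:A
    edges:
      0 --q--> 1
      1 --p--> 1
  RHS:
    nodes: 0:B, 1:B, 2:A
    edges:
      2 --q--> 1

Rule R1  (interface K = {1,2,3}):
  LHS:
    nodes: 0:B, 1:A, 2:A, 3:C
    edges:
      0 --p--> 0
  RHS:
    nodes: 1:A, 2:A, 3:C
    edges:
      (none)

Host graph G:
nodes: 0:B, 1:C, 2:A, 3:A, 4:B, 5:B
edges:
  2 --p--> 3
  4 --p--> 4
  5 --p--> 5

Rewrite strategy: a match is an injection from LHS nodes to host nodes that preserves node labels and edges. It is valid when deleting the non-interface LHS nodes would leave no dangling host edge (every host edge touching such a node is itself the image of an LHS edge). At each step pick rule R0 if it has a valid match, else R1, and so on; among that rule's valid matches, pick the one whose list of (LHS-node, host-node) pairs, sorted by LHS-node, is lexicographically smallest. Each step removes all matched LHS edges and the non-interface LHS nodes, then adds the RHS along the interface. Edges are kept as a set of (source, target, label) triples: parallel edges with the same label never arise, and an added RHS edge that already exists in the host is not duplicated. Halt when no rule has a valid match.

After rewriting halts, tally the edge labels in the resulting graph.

Answer: p:1

Derivation:
initial: |V|=6 |E|=3  E = 2-p->3 4-p->4 5-p->5
step 1: apply R1 at {0↦4, 1↦2, 2↦3, 3↦1}  → |V|=5 |E|=2  E = 2-p->3 5-p->5
step 2: apply R1 at {0↦5, 1↦2, 2↦3, 3↦1}  → |V|=4 |E|=1  E = 2-p->3
final graph: no rule applies after step 2
NF edges: [(2, 3, 'p')]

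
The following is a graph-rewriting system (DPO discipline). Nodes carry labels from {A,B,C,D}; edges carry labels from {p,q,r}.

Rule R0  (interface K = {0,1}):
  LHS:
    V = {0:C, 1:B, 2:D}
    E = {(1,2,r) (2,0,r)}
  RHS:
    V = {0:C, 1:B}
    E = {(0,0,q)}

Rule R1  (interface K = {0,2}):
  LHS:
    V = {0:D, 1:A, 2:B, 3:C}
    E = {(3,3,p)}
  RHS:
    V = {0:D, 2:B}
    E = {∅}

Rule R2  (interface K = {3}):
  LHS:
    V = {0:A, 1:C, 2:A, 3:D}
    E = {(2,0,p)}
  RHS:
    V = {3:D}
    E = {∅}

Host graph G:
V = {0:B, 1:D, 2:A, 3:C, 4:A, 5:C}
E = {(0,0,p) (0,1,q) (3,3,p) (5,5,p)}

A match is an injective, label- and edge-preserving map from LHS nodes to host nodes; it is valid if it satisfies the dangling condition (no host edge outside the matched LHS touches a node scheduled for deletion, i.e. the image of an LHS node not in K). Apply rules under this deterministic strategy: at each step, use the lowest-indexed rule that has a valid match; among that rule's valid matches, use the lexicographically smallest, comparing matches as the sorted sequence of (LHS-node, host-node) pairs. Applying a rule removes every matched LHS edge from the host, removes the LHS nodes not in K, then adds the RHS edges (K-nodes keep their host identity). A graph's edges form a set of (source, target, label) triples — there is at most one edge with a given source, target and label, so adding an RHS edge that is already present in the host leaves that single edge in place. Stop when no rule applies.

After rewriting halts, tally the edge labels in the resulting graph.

Answer: p:1 q:1

Derivation:
[0] host  ⇒  6 nodes, 4 edges  {0-p->0 0-q->1 3-p->3 5-p->5}
[1] R1 @ {0↦1, 1↦2, 2↦0, 3↦3}  ⇒  4 nodes, 3 edges  {0-p->0 0-q->1 5-p->5}
[2] R1 @ {0↦1, 1↦4, 2↦0, 3↦5}  ⇒  2 nodes, 2 edges  {0-p->0 0-q->1}
final graph: no rule applies after step 2
NF edges: [(0, 0, 'p'), (0, 1, 'q')]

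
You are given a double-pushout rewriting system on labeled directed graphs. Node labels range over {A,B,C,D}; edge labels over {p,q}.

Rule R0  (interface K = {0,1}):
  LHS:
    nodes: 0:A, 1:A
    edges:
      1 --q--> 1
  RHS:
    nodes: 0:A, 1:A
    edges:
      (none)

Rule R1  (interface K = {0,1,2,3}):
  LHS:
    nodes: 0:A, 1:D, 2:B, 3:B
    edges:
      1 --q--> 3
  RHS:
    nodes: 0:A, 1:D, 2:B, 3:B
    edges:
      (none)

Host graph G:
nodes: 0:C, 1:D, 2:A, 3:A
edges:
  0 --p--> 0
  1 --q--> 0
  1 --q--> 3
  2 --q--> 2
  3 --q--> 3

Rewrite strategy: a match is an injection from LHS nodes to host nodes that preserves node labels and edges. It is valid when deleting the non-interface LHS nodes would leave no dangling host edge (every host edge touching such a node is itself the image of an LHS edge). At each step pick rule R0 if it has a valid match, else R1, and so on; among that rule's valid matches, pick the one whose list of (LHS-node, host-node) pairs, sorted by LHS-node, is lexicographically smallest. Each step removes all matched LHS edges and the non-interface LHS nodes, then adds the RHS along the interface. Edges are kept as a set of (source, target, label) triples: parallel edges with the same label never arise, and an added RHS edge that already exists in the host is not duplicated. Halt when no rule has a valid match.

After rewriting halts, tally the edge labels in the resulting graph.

initial: |V|=4 |E|=5  E = 0-p->0 1-q->0 1-q->3 2-q->2 3-q->3
step 1: apply R0 at {0↦2, 1↦3}  → |V|=4 |E|=4  E = 0-p->0 1-q->0 1-q->3 2-q->2
step 2: apply R0 at {0↦3, 1↦2}  → |V|=4 |E|=3  E = 0-p->0 1-q->0 1-q->3
halt: no rule applies after step 2
NF edges: [(0, 0, 'p'), (1, 0, 'q'), (1, 3, 'q')]

Answer: p:1 q:2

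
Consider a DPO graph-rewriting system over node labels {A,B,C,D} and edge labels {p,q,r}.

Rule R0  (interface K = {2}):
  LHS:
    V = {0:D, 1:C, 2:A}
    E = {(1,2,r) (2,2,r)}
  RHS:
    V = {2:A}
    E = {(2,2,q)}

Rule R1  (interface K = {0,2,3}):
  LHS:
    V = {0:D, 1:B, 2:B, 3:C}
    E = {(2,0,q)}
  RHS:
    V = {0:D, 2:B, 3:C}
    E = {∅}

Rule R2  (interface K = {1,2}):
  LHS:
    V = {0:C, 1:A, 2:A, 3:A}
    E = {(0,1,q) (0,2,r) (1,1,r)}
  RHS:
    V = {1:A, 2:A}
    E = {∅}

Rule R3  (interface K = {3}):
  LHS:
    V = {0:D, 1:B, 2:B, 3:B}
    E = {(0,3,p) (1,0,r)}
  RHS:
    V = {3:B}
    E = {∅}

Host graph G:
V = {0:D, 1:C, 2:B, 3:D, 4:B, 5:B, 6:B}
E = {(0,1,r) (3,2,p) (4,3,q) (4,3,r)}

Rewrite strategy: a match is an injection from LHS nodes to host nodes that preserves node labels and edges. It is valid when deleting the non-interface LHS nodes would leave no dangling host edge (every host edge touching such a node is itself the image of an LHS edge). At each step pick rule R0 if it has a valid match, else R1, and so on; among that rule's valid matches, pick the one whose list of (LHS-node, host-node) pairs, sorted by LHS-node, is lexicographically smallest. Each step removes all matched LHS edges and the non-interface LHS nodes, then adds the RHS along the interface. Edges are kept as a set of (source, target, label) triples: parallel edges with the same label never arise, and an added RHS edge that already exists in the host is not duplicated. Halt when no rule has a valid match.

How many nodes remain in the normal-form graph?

Answer: 3

Derivation:
[0] host  ⇒  7 nodes, 4 edges  {0-r->1 3-p->2 4-q->3 4-r->3}
[1] R1 @ {0↦3, 1↦5, 2↦4, 3↦1}  ⇒  6 nodes, 3 edges  {0-r->1 3-p->2 4-r->3}
[2] R3 @ {0↦3, 1↦4, 2↦6, 3↦2}  ⇒  3 nodes, 1 edges  {0-r->1}
normal form: no rule applies after step 2
NF nodes: {0:D, 1:C, 2:B}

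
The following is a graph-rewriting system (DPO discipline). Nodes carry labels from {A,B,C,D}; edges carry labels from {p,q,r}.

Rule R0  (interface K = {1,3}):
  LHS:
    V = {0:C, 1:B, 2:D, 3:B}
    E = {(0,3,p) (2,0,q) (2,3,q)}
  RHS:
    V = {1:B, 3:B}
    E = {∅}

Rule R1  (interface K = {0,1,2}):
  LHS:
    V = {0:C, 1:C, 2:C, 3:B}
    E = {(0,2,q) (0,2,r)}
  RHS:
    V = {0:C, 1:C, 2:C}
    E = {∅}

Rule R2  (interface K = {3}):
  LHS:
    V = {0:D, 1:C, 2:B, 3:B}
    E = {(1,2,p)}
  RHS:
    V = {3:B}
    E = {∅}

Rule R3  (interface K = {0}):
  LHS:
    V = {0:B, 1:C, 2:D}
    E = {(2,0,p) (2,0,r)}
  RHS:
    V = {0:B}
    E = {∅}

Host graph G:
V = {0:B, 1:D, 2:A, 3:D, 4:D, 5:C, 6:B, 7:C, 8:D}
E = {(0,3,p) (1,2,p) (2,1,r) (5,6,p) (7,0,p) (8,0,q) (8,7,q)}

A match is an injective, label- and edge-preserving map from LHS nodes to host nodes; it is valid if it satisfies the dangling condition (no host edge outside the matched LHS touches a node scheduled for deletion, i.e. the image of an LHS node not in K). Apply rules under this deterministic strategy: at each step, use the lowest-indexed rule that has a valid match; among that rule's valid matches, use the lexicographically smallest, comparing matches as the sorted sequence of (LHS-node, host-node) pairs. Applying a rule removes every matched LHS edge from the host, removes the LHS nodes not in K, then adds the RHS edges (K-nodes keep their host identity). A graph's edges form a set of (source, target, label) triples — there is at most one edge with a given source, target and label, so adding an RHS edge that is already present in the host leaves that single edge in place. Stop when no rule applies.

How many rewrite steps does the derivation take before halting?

start.  V:9 E:7  edges: 0-p->3 1-p->2 2-r->1 5-p->6 7-p->0 8-q->0 8-q->7
1. fire R0 via {0↦7, 1↦6, 2↦8, 3↦0}  →  V:7 E:4  edges: 0-p->3 1-p->2 2-r->1 5-p->6
2. fire R2 via {0↦4, 1↦5, 2↦6, 3↦0}  →  V:4 E:3  edges: 0-p->3 1-p->2 2-r->1
normal form: no rule applies after step 2

Answer: 2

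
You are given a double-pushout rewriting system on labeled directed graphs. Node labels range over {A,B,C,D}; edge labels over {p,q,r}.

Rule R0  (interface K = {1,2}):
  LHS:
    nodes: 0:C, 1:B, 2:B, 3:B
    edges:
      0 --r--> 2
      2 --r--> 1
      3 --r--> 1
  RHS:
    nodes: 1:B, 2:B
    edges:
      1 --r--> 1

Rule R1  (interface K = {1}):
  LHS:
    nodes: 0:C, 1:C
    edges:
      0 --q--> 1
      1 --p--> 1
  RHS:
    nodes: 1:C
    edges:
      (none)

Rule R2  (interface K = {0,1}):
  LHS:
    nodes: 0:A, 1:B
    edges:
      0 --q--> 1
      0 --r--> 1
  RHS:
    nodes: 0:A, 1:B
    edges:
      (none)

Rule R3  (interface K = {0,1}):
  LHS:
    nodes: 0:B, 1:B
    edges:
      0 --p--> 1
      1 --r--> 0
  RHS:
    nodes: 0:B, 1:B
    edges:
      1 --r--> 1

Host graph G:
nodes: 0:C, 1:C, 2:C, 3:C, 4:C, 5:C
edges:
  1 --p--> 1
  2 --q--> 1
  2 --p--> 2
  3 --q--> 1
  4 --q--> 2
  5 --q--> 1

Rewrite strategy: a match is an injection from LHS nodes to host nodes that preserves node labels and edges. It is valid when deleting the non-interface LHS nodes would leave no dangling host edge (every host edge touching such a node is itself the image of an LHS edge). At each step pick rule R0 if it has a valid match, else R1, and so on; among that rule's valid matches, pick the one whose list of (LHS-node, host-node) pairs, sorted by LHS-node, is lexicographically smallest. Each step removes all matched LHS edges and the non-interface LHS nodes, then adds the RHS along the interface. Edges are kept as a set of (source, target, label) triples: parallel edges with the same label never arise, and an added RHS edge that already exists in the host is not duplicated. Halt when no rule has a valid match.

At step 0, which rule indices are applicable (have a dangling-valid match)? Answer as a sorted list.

R0: no valid match — LHS pattern not found
R1: 3 valid matches — {0↦3, 1↦1}, {0↦4, 1↦2}, {0↦5, 1↦1}
R2: no valid match — LHS pattern not found
R3: no valid match — LHS pattern not found

Answer: [R1]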